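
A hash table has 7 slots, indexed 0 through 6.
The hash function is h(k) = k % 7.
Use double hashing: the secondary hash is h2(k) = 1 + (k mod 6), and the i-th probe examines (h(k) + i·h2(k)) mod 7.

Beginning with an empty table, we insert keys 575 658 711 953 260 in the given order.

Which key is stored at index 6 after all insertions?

953

575: h=1 → slot 1
658: h=0 → slot 0
711: h=4 → slot 4
953: h=1, h2=6, probe 1,0,6 → slot 6
260: h=1, h2=3, probe 1,4,0,3 → slot 3
Table: [658, 575, -, 260, 711, -, 953]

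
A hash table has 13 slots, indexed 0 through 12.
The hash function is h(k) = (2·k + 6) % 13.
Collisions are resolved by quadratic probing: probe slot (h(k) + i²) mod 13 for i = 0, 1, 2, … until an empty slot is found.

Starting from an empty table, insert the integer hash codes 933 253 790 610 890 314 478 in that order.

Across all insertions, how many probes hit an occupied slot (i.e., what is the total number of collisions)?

933: h=0 => slot 0
253: h=5 => slot 5
790: h=0, probe 0,1 => slot 1
610: h=4 => slot 4
890: h=5, probe 5,6 => slot 6
314: h=10 => slot 10
478: h=0, probe 0,1,4,9 => slot 9
Table: [933, 790, ., ., 610, 253, 890, ., ., 478, 314, ., .]

5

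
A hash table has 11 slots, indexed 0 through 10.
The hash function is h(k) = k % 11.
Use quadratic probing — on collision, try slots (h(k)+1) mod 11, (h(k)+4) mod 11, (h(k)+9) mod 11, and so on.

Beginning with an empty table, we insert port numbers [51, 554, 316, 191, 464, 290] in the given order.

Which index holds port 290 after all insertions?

9

Insert 51: h=7, slot 7 empty => index 7.
Insert 554: h=4, slot 4 empty => index 4.
Insert 316: h=8, slot 8 empty => index 8.
Insert 191: h=4, slot 4 occupied => index 5.
Insert 464: h=2, slot 2 empty => index 2.
Insert 290: h=4, slots 4,5,8,2 occupied => index 9.
Table: [_, _, 464, _, 554, 191, _, 51, 316, 290, _]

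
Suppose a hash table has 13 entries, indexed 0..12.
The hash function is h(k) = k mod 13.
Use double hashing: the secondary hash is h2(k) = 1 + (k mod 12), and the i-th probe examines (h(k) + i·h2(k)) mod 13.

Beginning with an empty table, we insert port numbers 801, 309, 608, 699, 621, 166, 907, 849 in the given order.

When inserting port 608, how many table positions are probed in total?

801 hashes to 8; slot 8 is free => place at 8.
309 hashes to 10; slot 10 is free => place at 10.
608 hashes to 10, h2=9; 10 taken => place at 6.
699 hashes to 10, h2=4; 10 taken => place at 1.
621 hashes to 10, h2=10; 10 taken => place at 7.
166 hashes to 10, h2=11; 10,8,6 taken => place at 4.
907 hashes to 10, h2=8; 10 taken => place at 5.
849 hashes to 4, h2=10; 4,1 taken => place at 11.
Table: [—, 699, —, —, 166, 907, 608, 621, 801, —, 309, 849, —]

2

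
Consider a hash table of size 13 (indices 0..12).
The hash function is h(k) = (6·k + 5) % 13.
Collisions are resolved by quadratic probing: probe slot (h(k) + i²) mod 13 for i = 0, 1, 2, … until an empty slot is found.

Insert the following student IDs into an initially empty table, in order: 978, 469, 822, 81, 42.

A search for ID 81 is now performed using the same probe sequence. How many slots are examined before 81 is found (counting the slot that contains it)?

978: h=10 -> slot 10
469: h=11 -> slot 11
822: h=10, probe 10,11,1 -> slot 1
81: h=10, probe 10,11,1,6 -> slot 6
42: h=10, probe 10,11,1,6,0 -> slot 0
Table: [42, 822, ∅, ∅, ∅, ∅, 81, ∅, ∅, ∅, 978, 469, ∅]
Lookup 81: h=10, probe 10,11,1,6 → found at 6.

4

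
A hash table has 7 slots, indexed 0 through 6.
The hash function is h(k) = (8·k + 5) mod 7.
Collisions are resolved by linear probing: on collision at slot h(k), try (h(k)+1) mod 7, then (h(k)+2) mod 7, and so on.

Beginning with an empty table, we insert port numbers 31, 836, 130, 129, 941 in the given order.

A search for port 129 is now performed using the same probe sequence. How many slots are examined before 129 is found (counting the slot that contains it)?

31 hashes to 1; slot 1 is free => place at 1.
836 hashes to 1; 1 taken => place at 2.
130 hashes to 2; 2 taken => place at 3.
129 hashes to 1; 1,2,3 taken => place at 4.
941 hashes to 1; 1,2,3,4 taken => place at 5.
Table: [∅, 31, 836, 130, 129, 941, ∅]
Lookup 129: h=1, probe 1,2,3,4 → found at 4.

4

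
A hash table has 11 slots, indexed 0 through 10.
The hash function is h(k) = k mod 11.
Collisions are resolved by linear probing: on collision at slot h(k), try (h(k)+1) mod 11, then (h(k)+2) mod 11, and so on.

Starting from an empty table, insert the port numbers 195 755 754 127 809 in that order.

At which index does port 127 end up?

9

195: h=8 → slot 8
755: h=7 → slot 7
754: h=6 → slot 6
127: h=6, probe 6,7,8,9 → slot 9
809: h=6, probe 6,7,8,9,10 → slot 10
Table: [_, _, _, _, _, _, 754, 755, 195, 127, 809]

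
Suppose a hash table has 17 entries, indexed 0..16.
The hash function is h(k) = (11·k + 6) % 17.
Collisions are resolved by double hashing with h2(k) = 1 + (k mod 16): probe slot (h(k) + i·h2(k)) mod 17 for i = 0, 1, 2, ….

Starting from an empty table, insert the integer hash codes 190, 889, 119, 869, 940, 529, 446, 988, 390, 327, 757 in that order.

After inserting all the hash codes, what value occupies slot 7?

988

190 hashes to 5; slot 5 is free → place at 5.
889 hashes to 10; slot 10 is free → place at 10.
119 hashes to 6; slot 6 is free → place at 6.
869 hashes to 11; slot 11 is free → place at 11.
940 hashes to 10, h2=13; 10,6 taken → place at 2.
529 hashes to 11, h2=2; 11 taken → place at 13.
446 hashes to 16; slot 16 is free → place at 16.
988 hashes to 11, h2=13; 11 taken → place at 7.
390 hashes to 12; slot 12 is free → place at 12.
327 hashes to 16, h2=8; 16,7 taken → place at 15.
757 hashes to 3; slot 3 is free → place at 3.
Table: [., ., 940, 757, ., 190, 119, 988, ., ., 889, 869, 390, 529, ., 327, 446]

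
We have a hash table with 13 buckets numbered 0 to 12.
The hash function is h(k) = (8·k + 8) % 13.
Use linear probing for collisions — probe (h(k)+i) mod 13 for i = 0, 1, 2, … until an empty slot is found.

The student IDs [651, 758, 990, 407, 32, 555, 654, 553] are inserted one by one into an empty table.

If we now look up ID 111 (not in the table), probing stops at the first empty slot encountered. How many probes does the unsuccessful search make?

2

651 hashes to 3; slot 3 is free => place at 3.
758 hashes to 1; slot 1 is free => place at 1.
990 hashes to 11; slot 11 is free => place at 11.
407 hashes to 1; 1 taken => place at 2.
32 hashes to 4; slot 4 is free => place at 4.
555 hashes to 2; 2,3,4 taken => place at 5.
654 hashes to 1; 1,2,3,4,5 taken => place at 6.
553 hashes to 12; slot 12 is free => place at 12.
Table: [_, 758, 407, 651, 32, 555, 654, _, _, _, _, 990, 553]
Lookup 111: h=12, probe 12,0 → slot 0 empty, not found.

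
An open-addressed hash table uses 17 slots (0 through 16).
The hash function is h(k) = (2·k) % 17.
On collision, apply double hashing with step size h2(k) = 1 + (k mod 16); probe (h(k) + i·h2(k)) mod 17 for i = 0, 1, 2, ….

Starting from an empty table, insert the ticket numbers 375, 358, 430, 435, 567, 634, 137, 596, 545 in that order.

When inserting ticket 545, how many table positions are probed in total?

3

375 hashes to 2; slot 2 is free -> place at 2.
358 hashes to 2, h2=7; 2 taken -> place at 9.
430 hashes to 10; slot 10 is free -> place at 10.
435 hashes to 3; slot 3 is free -> place at 3.
567 hashes to 12; slot 12 is free -> place at 12.
634 hashes to 10, h2=11; 10 taken -> place at 4.
137 hashes to 2, h2=10; 2,12 taken -> place at 5.
596 hashes to 2, h2=5; 2 taken -> place at 7.
545 hashes to 2, h2=2; 2,4 taken -> place at 6.
Table: [., ., 375, 435, 634, 137, 545, 596, ., 358, 430, ., 567, ., ., ., .]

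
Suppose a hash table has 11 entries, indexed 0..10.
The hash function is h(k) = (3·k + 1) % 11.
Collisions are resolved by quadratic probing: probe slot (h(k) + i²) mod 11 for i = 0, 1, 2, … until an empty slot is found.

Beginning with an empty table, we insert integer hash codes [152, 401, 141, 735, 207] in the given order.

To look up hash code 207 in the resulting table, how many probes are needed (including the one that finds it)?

Insert 152: h=6, slot 6 empty => index 6.
Insert 401: h=5, slot 5 empty => index 5.
Insert 141: h=6, slot 6 occupied => index 7.
Insert 735: h=6, slots 6,7 occupied => index 10.
Insert 207: h=6, slots 6,7,10 occupied => index 4.
Table: [—, —, —, —, 207, 401, 152, 141, —, —, 735]
Lookup 207: h=6, probe 6,7,10,4 → found at 4.

4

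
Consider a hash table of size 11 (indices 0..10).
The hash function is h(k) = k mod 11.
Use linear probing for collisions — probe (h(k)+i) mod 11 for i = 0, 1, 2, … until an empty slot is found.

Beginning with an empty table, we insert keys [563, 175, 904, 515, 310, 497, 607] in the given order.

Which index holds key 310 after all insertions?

Insert 563: h=2, slot 2 empty → index 2.
Insert 175: h=10, slot 10 empty → index 10.
Insert 904: h=2, slot 2 occupied → index 3.
Insert 515: h=9, slot 9 empty → index 9.
Insert 310: h=2, slots 2,3 occupied → index 4.
Insert 497: h=2, slots 2,3,4 occupied → index 5.
Insert 607: h=2, slots 2,3,4,5 occupied → index 6.
Table: [., ., 563, 904, 310, 497, 607, ., ., 515, 175]

4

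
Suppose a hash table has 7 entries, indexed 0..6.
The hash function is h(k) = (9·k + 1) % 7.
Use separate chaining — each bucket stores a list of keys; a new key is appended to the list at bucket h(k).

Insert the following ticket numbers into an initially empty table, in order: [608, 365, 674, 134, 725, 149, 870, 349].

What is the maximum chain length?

3

Insert 608: h=6, bucket 6 empty -> new chain.
Insert 365: h=3, bucket 3 empty -> new chain.
Insert 674: h=5, bucket 5 empty -> new chain.
Insert 134: h=3, bucket 3 nonempty -> append to chain.
Insert 725: h=2, bucket 2 empty -> new chain.
Insert 149: h=5, bucket 5 nonempty -> append to chain.
Insert 870: h=5, bucket 5 nonempty -> append to chain.
Insert 349: h=6, bucket 6 nonempty -> append to chain.
Final buckets:
0: .
1: .
2: 725
3: 365 -> 134
4: .
5: 674 -> 149 -> 870
6: 608 -> 349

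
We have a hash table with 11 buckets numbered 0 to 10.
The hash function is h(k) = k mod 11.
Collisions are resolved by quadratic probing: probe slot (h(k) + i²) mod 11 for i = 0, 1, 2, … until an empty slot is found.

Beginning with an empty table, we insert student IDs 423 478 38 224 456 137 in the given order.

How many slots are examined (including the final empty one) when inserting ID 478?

423: h=5 -> slot 5
478: h=5, probe 5,6 -> slot 6
38: h=5, probe 5,6,9 -> slot 9
224: h=4 -> slot 4
456: h=5, probe 5,6,9,3 -> slot 3
137: h=5, probe 5,6,9,3,10 -> slot 10
Table: [-, -, -, 456, 224, 423, 478, -, -, 38, 137]

2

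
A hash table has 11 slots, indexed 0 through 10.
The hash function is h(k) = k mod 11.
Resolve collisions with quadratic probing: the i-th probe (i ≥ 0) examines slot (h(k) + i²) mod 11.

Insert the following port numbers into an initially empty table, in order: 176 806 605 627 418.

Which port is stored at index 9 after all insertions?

176 hashes to 0; slot 0 is free => place at 0.
806 hashes to 3; slot 3 is free => place at 3.
605 hashes to 0; 0 taken => place at 1.
627 hashes to 0; 0,1 taken => place at 4.
418 hashes to 0; 0,1,4 taken => place at 9.
Table: [176, 605, ∅, 806, 627, ∅, ∅, ∅, ∅, 418, ∅]

418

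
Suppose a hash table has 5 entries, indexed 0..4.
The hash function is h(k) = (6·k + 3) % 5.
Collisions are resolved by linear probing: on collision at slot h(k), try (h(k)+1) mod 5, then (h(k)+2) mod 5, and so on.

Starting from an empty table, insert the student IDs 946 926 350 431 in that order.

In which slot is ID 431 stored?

946: h=4 → slot 4
926: h=4, probe 4,0 → slot 0
350: h=3 → slot 3
431: h=4, probe 4,0,1 → slot 1
Table: [926, 431, -, 350, 946]

1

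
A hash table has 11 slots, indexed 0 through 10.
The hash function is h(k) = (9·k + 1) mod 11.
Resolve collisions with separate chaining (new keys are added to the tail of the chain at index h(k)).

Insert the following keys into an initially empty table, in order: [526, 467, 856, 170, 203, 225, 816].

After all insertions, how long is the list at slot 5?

Insert 526: h=5, bucket 5 empty -> new chain.
Insert 467: h=2, bucket 2 empty -> new chain.
Insert 856: h=5, bucket 5 nonempty -> append to chain.
Insert 170: h=2, bucket 2 nonempty -> append to chain.
Insert 203: h=2, bucket 2 nonempty -> append to chain.
Insert 225: h=2, bucket 2 nonempty -> append to chain.
Insert 816: h=8, bucket 8 empty -> new chain.
Final buckets:
0: _
1: _
2: 467 -> 170 -> 203 -> 225
3: _
4: _
5: 526 -> 856
6: _
7: _
8: 816
9: _
10: _

2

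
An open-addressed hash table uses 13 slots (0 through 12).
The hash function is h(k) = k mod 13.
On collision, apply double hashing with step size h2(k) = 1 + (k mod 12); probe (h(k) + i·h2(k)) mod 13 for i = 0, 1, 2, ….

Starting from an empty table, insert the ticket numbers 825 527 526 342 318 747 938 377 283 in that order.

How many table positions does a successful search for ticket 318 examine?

2

825: h=6 -> slot 6
527: h=7 -> slot 7
526: h=6, h2=11, probe 6,4 -> slot 4
342: h=4, h2=7, probe 4,11 -> slot 11
318: h=6, h2=7, probe 6,0 -> slot 0
747: h=6, h2=4, probe 6,10 -> slot 10
938: h=2 -> slot 2
377: h=0, h2=6, probe 0,6,12 -> slot 12
283: h=10, h2=8, probe 10,5 -> slot 5
Table: [318, -, 938, -, 526, 283, 825, 527, -, -, 747, 342, 377]
Lookup 318: h=6, h2=7, probe 6,0 → found at 0.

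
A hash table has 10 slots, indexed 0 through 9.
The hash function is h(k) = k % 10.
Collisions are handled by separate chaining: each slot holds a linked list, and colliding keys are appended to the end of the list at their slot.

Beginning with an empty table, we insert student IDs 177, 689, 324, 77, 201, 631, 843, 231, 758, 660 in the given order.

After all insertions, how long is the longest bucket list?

177 -> bucket 7
689 -> bucket 9
324 -> bucket 4
77 -> bucket 7 (collision)
201 -> bucket 1
631 -> bucket 1 (collision)
843 -> bucket 3
231 -> bucket 1 (collision)
758 -> bucket 8
660 -> bucket 0
Final buckets:
0: 660
1: 201 -> 631 -> 231
2: -
3: 843
4: 324
5: -
6: -
7: 177 -> 77
8: 758
9: 689

3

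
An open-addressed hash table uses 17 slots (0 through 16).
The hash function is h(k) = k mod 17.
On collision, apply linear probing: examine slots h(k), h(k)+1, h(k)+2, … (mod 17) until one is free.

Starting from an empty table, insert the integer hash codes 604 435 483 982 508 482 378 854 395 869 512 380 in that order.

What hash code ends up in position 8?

604: h=9 → slot 9
435: h=10 → slot 10
483: h=7 → slot 7
982: h=13 → slot 13
508: h=15 → slot 15
482: h=6 → slot 6
378: h=4 → slot 4
854: h=4, probe 4,5 → slot 5
395: h=4, probe 4,5,6,7,8 → slot 8
869: h=2 → slot 2
512: h=2, probe 2,3 → slot 3
380: h=6, probe 6,7,8,9,10,11 → slot 11
Table: [_, _, 869, 512, 378, 854, 482, 483, 395, 604, 435, 380, _, 982, _, 508, _]

395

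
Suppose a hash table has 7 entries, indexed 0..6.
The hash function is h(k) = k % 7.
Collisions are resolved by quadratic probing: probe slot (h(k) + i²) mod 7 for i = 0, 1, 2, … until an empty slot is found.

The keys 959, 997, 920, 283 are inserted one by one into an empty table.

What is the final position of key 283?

959: h=0 -> slot 0
997: h=3 -> slot 3
920: h=3, probe 3,4 -> slot 4
283: h=3, probe 3,4,0,5 -> slot 5
Table: [959, -, -, 997, 920, 283, -]

5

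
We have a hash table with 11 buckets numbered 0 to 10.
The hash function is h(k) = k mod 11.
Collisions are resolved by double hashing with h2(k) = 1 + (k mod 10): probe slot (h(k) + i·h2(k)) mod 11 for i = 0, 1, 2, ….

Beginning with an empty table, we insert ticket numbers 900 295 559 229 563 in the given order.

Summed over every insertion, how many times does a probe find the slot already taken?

4

900 hashes to 9; slot 9 is free -> place at 9.
295 hashes to 9, h2=6; 9 taken -> place at 4.
559 hashes to 9, h2=10; 9 taken -> place at 8.
229 hashes to 9, h2=10; 9,8 taken -> place at 7.
563 hashes to 2; slot 2 is free -> place at 2.
Table: [., ., 563, ., 295, ., ., 229, 559, 900, .]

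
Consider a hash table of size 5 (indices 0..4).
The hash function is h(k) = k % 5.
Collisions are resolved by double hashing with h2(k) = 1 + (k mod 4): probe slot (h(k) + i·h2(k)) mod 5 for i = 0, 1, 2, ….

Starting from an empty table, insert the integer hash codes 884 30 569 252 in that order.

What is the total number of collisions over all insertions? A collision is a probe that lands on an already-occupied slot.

1

884 hashes to 4; slot 4 is free → place at 4.
30 hashes to 0; slot 0 is free → place at 0.
569 hashes to 4, h2=2; 4 taken → place at 1.
252 hashes to 2; slot 2 is free → place at 2.
Table: [30, 569, 252, ., 884]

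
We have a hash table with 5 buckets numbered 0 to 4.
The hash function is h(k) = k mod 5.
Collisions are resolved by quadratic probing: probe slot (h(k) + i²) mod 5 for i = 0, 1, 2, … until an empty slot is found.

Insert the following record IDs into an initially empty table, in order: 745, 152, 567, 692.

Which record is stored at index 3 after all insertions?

567

Insert 745: h=0, slot 0 empty => index 0.
Insert 152: h=2, slot 2 empty => index 2.
Insert 567: h=2, slot 2 occupied => index 3.
Insert 692: h=2, slots 2,3 occupied => index 1.
Table: [745, 692, 152, 567, —]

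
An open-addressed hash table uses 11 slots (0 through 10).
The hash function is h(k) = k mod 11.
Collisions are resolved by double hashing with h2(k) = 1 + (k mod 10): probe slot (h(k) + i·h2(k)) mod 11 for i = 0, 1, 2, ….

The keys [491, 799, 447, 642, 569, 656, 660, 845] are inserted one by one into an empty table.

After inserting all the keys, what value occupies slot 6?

491 hashes to 7; slot 7 is free → place at 7.
799 hashes to 7, h2=10; 7 taken → place at 6.
447 hashes to 7, h2=8; 7 taken → place at 4.
642 hashes to 4, h2=3; 4,7 taken → place at 10.
569 hashes to 8; slot 8 is free → place at 8.
656 hashes to 7, h2=7; 7 taken → place at 3.
660 hashes to 0; slot 0 is free → place at 0.
845 hashes to 9; slot 9 is free → place at 9.
Table: [660, —, —, 656, 447, —, 799, 491, 569, 845, 642]

799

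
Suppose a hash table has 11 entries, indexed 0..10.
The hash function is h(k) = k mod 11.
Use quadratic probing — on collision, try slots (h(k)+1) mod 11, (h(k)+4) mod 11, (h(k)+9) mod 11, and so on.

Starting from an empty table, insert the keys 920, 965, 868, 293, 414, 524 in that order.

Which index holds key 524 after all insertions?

920 hashes to 7; slot 7 is free → place at 7.
965 hashes to 8; slot 8 is free → place at 8.
868 hashes to 10; slot 10 is free → place at 10.
293 hashes to 7; 7,8 taken → place at 0.
414 hashes to 7; 7,8,0 taken → place at 5.
524 hashes to 7; 7,8,0,5 taken → place at 1.
Table: [293, 524, _, _, _, 414, _, 920, 965, _, 868]

1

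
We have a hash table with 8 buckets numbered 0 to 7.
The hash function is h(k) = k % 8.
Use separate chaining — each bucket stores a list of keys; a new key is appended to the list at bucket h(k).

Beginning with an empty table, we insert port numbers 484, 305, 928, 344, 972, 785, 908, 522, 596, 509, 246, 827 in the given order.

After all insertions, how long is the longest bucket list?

4

Insert 484: h=4, bucket 4 empty -> new chain.
Insert 305: h=1, bucket 1 empty -> new chain.
Insert 928: h=0, bucket 0 empty -> new chain.
Insert 344: h=0, bucket 0 nonempty -> append to chain.
Insert 972: h=4, bucket 4 nonempty -> append to chain.
Insert 785: h=1, bucket 1 nonempty -> append to chain.
Insert 908: h=4, bucket 4 nonempty -> append to chain.
Insert 522: h=2, bucket 2 empty -> new chain.
Insert 596: h=4, bucket 4 nonempty -> append to chain.
Insert 509: h=5, bucket 5 empty -> new chain.
Insert 246: h=6, bucket 6 empty -> new chain.
Insert 827: h=3, bucket 3 empty -> new chain.
Final buckets:
0: 928 -> 344
1: 305 -> 785
2: 522
3: 827
4: 484 -> 972 -> 908 -> 596
5: 509
6: 246
7: _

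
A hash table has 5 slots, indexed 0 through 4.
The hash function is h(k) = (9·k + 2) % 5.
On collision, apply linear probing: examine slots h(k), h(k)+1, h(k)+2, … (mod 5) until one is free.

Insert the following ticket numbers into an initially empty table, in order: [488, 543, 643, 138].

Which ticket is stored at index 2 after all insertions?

138

488: h=4 => slot 4
543: h=4, probe 4,0 => slot 0
643: h=4, probe 4,0,1 => slot 1
138: h=4, probe 4,0,1,2 => slot 2
Table: [543, 643, 138, -, 488]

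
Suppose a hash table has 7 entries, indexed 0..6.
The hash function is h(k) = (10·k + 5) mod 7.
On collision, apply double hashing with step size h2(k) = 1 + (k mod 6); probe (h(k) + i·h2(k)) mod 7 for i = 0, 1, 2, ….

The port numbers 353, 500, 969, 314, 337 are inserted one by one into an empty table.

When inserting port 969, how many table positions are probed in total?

353 hashes to 0; slot 0 is free => place at 0.
500 hashes to 0, h2=3; 0 taken => place at 3.
969 hashes to 0, h2=4; 0 taken => place at 4.
314 hashes to 2; slot 2 is free => place at 2.
337 hashes to 1; slot 1 is free => place at 1.
Table: [353, 337, 314, 500, 969, ∅, ∅]

2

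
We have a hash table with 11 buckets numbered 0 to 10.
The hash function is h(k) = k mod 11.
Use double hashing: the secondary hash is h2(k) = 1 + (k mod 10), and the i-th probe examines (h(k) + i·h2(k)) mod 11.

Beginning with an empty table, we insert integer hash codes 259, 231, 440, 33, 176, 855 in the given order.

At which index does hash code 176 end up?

259 hashes to 6; slot 6 is free → place at 6.
231 hashes to 0; slot 0 is free → place at 0.
440 hashes to 0, h2=1; 0 taken → place at 1.
33 hashes to 0, h2=4; 0 taken → place at 4.
176 hashes to 0, h2=7; 0 taken → place at 7.
855 hashes to 8; slot 8 is free → place at 8.
Table: [231, 440, ∅, ∅, 33, ∅, 259, 176, 855, ∅, ∅]

7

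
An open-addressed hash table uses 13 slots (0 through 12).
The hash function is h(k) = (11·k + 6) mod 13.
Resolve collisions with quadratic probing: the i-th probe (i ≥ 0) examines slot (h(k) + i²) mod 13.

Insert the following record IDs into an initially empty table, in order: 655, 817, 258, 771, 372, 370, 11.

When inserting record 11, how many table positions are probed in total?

3

655 hashes to 9; slot 9 is free -> place at 9.
817 hashes to 10; slot 10 is free -> place at 10.
258 hashes to 10; 10 taken -> place at 11.
771 hashes to 11; 11 taken -> place at 12.
372 hashes to 3; slot 3 is free -> place at 3.
370 hashes to 7; slot 7 is free -> place at 7.
11 hashes to 10; 10,11 taken -> place at 1.
Table: [., 11, ., 372, ., ., ., 370, ., 655, 817, 258, 771]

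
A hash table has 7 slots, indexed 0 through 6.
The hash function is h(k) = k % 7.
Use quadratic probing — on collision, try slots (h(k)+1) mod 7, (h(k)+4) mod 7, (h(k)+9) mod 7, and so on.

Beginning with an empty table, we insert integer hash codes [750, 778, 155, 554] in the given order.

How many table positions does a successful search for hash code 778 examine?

750: h=1 -> slot 1
778: h=1, probe 1,2 -> slot 2
155: h=1, probe 1,2,5 -> slot 5
554: h=1, probe 1,2,5,3 -> slot 3
Table: [-, 750, 778, 554, -, 155, -]
Lookup 778: h=1, probe 1,2 → found at 2.

2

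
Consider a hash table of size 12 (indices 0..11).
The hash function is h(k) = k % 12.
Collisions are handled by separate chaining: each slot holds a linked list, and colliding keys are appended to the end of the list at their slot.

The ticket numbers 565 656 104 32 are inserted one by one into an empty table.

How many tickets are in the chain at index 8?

3

Insert 565: h=1, bucket 1 empty -> new chain.
Insert 656: h=8, bucket 8 empty -> new chain.
Insert 104: h=8, bucket 8 nonempty -> append to chain.
Insert 32: h=8, bucket 8 nonempty -> append to chain.
Final buckets:
0: —
1: 565
2: —
3: —
4: —
5: —
6: —
7: —
8: 656 -> 104 -> 32
9: —
10: —
11: —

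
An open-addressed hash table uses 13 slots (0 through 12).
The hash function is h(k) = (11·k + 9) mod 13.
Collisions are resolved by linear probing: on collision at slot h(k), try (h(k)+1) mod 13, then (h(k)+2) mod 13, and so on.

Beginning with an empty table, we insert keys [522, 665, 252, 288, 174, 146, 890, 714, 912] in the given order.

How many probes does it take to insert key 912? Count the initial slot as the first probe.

Insert 522: h=5, slot 5 empty -> index 5.
Insert 665: h=5, slot 5 occupied -> index 6.
Insert 252: h=12, slot 12 empty -> index 12.
Insert 288: h=5, slots 5,6 occupied -> index 7.
Insert 174: h=12, slot 12 occupied -> index 0.
Insert 146: h=3, slot 3 empty -> index 3.
Insert 890: h=10, slot 10 empty -> index 10.
Insert 714: h=11, slot 11 empty -> index 11.
Insert 912: h=5, slots 5,6,7 occupied -> index 8.
Table: [174, ., ., 146, ., 522, 665, 288, 912, ., 890, 714, 252]

4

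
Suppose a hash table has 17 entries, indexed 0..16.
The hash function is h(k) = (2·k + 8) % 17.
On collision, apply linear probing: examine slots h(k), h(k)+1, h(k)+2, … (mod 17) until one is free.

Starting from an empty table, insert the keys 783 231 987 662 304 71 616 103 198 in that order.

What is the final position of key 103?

783 hashes to 10; slot 10 is free -> place at 10.
231 hashes to 11; slot 11 is free -> place at 11.
987 hashes to 10; 10,11 taken -> place at 12.
662 hashes to 6; slot 6 is free -> place at 6.
304 hashes to 4; slot 4 is free -> place at 4.
71 hashes to 14; slot 14 is free -> place at 14.
616 hashes to 16; slot 16 is free -> place at 16.
103 hashes to 10; 10,11,12 taken -> place at 13.
198 hashes to 13; 13,14 taken -> place at 15.
Table: [., ., ., ., 304, ., 662, ., ., ., 783, 231, 987, 103, 71, 198, 616]

13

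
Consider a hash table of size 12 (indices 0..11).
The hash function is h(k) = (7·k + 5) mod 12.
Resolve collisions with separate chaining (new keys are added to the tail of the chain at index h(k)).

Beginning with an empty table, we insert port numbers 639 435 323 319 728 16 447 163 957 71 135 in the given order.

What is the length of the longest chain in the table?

4

Insert 639: h=2, bucket 2 empty -> new chain.
Insert 435: h=2, bucket 2 nonempty -> append to chain.
Insert 323: h=10, bucket 10 empty -> new chain.
Insert 319: h=6, bucket 6 empty -> new chain.
Insert 728: h=1, bucket 1 empty -> new chain.
Insert 16: h=9, bucket 9 empty -> new chain.
Insert 447: h=2, bucket 2 nonempty -> append to chain.
Insert 163: h=6, bucket 6 nonempty -> append to chain.
Insert 957: h=8, bucket 8 empty -> new chain.
Insert 71: h=10, bucket 10 nonempty -> append to chain.
Insert 135: h=2, bucket 2 nonempty -> append to chain.
Final buckets:
0: -
1: 728
2: 639 -> 435 -> 447 -> 135
3: -
4: -
5: -
6: 319 -> 163
7: -
8: 957
9: 16
10: 323 -> 71
11: -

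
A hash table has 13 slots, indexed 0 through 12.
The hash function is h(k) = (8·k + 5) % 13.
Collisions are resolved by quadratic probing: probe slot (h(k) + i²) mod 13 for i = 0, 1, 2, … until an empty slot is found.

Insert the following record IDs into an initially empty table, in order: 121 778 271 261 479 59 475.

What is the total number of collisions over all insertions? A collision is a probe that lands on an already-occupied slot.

4

121: h=11 → slot 11
778: h=2 → slot 2
271: h=2, probe 2,3 → slot 3
261: h=0 → slot 0
479: h=2, probe 2,3,6 → slot 6
59: h=9 → slot 9
475: h=9, probe 9,10 → slot 10
Table: [261, —, 778, 271, —, —, 479, —, —, 59, 475, 121, —]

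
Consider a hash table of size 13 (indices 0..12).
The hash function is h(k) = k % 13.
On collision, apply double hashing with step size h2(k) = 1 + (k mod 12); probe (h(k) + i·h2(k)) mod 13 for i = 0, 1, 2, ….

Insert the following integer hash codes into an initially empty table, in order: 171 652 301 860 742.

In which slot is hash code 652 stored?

7

171 hashes to 2; slot 2 is free → place at 2.
652 hashes to 2, h2=5; 2 taken → place at 7.
301 hashes to 2, h2=2; 2 taken → place at 4.
860 hashes to 2, h2=9; 2 taken → place at 11.
742 hashes to 1; slot 1 is free → place at 1.
Table: [_, 742, 171, _, 301, _, _, 652, _, _, _, 860, _]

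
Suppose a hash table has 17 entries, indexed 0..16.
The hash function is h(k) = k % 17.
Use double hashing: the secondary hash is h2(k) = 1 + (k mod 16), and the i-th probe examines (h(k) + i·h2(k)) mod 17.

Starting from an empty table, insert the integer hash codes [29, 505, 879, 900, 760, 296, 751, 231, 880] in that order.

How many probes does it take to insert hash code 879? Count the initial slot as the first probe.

Insert 29: h=12, slot 12 empty => index 12.
Insert 505: h=12, h2=10, slot 12 occupied => index 5.
Insert 879: h=12, h2=16, slot 12 occupied => index 11.
Insert 900: h=16, slot 16 empty => index 16.
Insert 760: h=12, h2=9, slot 12 occupied => index 4.
Insert 296: h=7, slot 7 empty => index 7.
Insert 751: h=3, slot 3 empty => index 3.
Insert 231: h=10, slot 10 empty => index 10.
Insert 880: h=13, slot 13 empty => index 13.
Table: [∅, ∅, ∅, 751, 760, 505, ∅, 296, ∅, ∅, 231, 879, 29, 880, ∅, ∅, 900]

2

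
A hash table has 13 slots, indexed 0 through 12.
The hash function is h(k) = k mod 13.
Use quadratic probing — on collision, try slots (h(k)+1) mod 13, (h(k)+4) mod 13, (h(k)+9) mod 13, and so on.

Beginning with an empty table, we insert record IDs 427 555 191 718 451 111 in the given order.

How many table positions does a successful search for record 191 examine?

2

Insert 427: h=11, slot 11 empty => index 11.
Insert 555: h=9, slot 9 empty => index 9.
Insert 191: h=9, slot 9 occupied => index 10.
Insert 718: h=3, slot 3 empty => index 3.
Insert 451: h=9, slots 9,10 occupied => index 0.
Insert 111: h=7, slot 7 empty => index 7.
Table: [451, ., ., 718, ., ., ., 111, ., 555, 191, 427, .]
Lookup 191: h=9, probe 9,10 → found at 10.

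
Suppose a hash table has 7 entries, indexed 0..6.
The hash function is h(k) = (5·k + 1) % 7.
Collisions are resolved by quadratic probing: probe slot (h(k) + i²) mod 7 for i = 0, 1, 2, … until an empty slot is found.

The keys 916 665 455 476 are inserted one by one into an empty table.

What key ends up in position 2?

455

916: h=3 → slot 3
665: h=1 → slot 1
455: h=1, probe 1,2 → slot 2
476: h=1, probe 1,2,5 → slot 5
Table: [., 665, 455, 916, ., 476, .]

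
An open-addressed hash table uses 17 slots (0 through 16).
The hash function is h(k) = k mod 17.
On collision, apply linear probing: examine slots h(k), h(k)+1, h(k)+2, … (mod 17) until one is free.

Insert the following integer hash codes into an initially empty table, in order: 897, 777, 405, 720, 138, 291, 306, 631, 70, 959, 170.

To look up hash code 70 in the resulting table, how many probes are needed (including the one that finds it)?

4

Insert 897: h=13, slot 13 empty => index 13.
Insert 777: h=12, slot 12 empty => index 12.
Insert 405: h=14, slot 14 empty => index 14.
Insert 720: h=6, slot 6 empty => index 6.
Insert 138: h=2, slot 2 empty => index 2.
Insert 291: h=2, slot 2 occupied => index 3.
Insert 306: h=0, slot 0 empty => index 0.
Insert 631: h=2, slots 2,3 occupied => index 4.
Insert 70: h=2, slots 2,3,4 occupied => index 5.
Insert 959: h=7, slot 7 empty => index 7.
Insert 170: h=0, slot 0 occupied => index 1.
Table: [306, 170, 138, 291, 631, 70, 720, 959, _, _, _, _, 777, 897, 405, _, _]
Lookup 70: h=2, probe 2,3,4,5 → found at 5.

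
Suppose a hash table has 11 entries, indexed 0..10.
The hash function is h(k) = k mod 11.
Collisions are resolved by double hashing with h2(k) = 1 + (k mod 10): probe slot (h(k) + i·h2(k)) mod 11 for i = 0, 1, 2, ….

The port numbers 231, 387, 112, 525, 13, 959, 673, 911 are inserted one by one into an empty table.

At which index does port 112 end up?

5

231 hashes to 0; slot 0 is free -> place at 0.
387 hashes to 2; slot 2 is free -> place at 2.
112 hashes to 2, h2=3; 2 taken -> place at 5.
525 hashes to 8; slot 8 is free -> place at 8.
13 hashes to 2, h2=4; 2 taken -> place at 6.
959 hashes to 2, h2=10; 2 taken -> place at 1.
673 hashes to 2, h2=4; 2,6 taken -> place at 10.
911 hashes to 9; slot 9 is free -> place at 9.
Table: [231, 959, 387, —, —, 112, 13, —, 525, 911, 673]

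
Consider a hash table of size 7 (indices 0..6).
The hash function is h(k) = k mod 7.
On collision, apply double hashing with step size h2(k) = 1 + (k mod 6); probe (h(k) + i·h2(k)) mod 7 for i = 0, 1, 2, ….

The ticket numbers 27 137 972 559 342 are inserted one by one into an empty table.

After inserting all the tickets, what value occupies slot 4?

137

Insert 27: h=6, slot 6 empty → index 6.
Insert 137: h=4, slot 4 empty → index 4.
Insert 972: h=6, h2=1, slot 6 occupied → index 0.
Insert 559: h=6, h2=2, slot 6 occupied → index 1.
Insert 342: h=6, h2=1, slots 6,0,1 occupied → index 2.
Table: [972, 559, 342, ., 137, ., 27]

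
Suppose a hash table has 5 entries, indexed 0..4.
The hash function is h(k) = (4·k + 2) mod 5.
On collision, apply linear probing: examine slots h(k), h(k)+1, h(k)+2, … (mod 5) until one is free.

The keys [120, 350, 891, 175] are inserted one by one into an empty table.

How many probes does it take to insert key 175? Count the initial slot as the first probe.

Insert 120: h=2, slot 2 empty => index 2.
Insert 350: h=2, slot 2 occupied => index 3.
Insert 891: h=1, slot 1 empty => index 1.
Insert 175: h=2, slots 2,3 occupied => index 4.
Table: [—, 891, 120, 350, 175]

3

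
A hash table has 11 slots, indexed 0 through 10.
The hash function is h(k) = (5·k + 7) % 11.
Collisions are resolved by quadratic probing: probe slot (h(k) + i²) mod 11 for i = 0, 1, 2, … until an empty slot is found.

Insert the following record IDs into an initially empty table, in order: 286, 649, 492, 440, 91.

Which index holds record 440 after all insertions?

286 hashes to 7; slot 7 is free => place at 7.
649 hashes to 7; 7 taken => place at 8.
492 hashes to 3; slot 3 is free => place at 3.
440 hashes to 7; 7,8 taken => place at 0.
91 hashes to 0; 0 taken => place at 1.
Table: [440, 91, ∅, 492, ∅, ∅, ∅, 286, 649, ∅, ∅]

0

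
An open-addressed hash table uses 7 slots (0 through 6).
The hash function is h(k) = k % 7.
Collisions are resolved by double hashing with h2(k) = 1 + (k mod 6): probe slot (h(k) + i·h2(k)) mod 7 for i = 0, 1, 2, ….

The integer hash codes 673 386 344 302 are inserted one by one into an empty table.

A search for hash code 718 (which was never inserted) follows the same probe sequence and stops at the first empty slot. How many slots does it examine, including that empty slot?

2

673 hashes to 1; slot 1 is free -> place at 1.
386 hashes to 1, h2=3; 1 taken -> place at 4.
344 hashes to 1, h2=3; 1,4 taken -> place at 0.
302 hashes to 1, h2=3; 1,4,0 taken -> place at 3.
Table: [344, 673, ∅, 302, 386, ∅, ∅]
Lookup 718: h=4, h2=5, probe 4,2 → slot 2 empty, not found.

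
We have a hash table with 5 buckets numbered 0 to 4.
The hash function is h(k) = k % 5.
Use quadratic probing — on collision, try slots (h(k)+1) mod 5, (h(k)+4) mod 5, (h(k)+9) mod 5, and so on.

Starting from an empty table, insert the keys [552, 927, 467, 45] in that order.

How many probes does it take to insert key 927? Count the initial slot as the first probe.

Insert 552: h=2, slot 2 empty -> index 2.
Insert 927: h=2, slot 2 occupied -> index 3.
Insert 467: h=2, slots 2,3 occupied -> index 1.
Insert 45: h=0, slot 0 empty -> index 0.
Table: [45, 467, 552, 927, ∅]

2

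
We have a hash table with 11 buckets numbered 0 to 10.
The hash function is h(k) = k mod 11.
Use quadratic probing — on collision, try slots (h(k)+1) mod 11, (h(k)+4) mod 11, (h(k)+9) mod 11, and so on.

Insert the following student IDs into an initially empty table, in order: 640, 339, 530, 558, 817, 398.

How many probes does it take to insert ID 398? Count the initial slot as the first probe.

Insert 640: h=2, slot 2 empty => index 2.
Insert 339: h=9, slot 9 empty => index 9.
Insert 530: h=2, slot 2 occupied => index 3.
Insert 558: h=8, slot 8 empty => index 8.
Insert 817: h=3, slot 3 occupied => index 4.
Insert 398: h=2, slots 2,3 occupied => index 6.
Table: [., ., 640, 530, 817, ., 398, ., 558, 339, .]

3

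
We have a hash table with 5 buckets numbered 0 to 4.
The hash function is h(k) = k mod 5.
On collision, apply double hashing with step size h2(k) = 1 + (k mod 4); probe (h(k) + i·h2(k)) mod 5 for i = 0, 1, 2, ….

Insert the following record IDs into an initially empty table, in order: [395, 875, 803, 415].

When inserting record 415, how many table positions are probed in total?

395 hashes to 0; slot 0 is free → place at 0.
875 hashes to 0, h2=4; 0 taken → place at 4.
803 hashes to 3; slot 3 is free → place at 3.
415 hashes to 0, h2=4; 0,4,3 taken → place at 2.
Table: [395, ∅, 415, 803, 875]

4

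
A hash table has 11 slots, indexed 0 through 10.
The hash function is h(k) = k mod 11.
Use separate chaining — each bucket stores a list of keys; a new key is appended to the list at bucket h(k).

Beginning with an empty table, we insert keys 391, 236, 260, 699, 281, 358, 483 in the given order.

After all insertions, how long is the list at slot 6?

391 → bucket 6
236 → bucket 5
260 → bucket 7
699 → bucket 6 (collision)
281 → bucket 6 (collision)
358 → bucket 6 (collision)
483 → bucket 10
Final buckets:
0: ∅
1: ∅
2: ∅
3: ∅
4: ∅
5: 236
6: 391 -> 699 -> 281 -> 358
7: 260
8: ∅
9: ∅
10: 483

4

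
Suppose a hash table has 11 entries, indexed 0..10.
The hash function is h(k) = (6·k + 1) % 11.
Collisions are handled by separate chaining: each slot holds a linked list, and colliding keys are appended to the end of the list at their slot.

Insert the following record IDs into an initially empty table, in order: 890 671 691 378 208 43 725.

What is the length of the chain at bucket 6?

890 → bucket 6
671 → bucket 1
691 → bucket 0
378 → bucket 3
208 → bucket 6 (collision)
43 → bucket 6 (collision)
725 → bucket 6 (collision)
Final buckets:
0: 691
1: 671
2: —
3: 378
4: —
5: —
6: 890 -> 208 -> 43 -> 725
7: —
8: —
9: —
10: —

4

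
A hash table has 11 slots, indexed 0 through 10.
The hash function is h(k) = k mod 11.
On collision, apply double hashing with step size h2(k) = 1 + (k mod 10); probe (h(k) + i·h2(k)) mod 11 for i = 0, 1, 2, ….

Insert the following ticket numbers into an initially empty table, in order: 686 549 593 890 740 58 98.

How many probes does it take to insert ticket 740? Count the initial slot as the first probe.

Insert 686: h=4, slot 4 empty -> index 4.
Insert 549: h=10, slot 10 empty -> index 10.
Insert 593: h=10, h2=4, slot 10 occupied -> index 3.
Insert 890: h=10, h2=1, slot 10 occupied -> index 0.
Insert 740: h=3, h2=1, slots 3,4 occupied -> index 5.
Insert 58: h=3, h2=9, slot 3 occupied -> index 1.
Insert 98: h=10, h2=9, slot 10 occupied -> index 8.
Table: [890, 58, ., 593, 686, 740, ., ., 98, ., 549]

3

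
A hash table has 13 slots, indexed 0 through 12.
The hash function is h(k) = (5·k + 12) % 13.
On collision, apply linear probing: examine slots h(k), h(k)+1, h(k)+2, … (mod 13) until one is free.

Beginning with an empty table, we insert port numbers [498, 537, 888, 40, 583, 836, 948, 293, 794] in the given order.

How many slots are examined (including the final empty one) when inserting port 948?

4

498 hashes to 6; slot 6 is free => place at 6.
537 hashes to 6; 6 taken => place at 7.
888 hashes to 6; 6,7 taken => place at 8.
40 hashes to 4; slot 4 is free => place at 4.
583 hashes to 2; slot 2 is free => place at 2.
836 hashes to 6; 6,7,8 taken => place at 9.
948 hashes to 7; 7,8,9 taken => place at 10.
293 hashes to 8; 8,9,10 taken => place at 11.
794 hashes to 4; 4 taken => place at 5.
Table: [∅, ∅, 583, ∅, 40, 794, 498, 537, 888, 836, 948, 293, ∅]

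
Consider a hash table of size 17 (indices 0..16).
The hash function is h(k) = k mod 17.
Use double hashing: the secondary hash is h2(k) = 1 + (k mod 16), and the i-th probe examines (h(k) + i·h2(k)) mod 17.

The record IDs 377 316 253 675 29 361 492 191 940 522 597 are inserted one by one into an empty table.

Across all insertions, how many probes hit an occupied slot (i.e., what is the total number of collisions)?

5

377: h=3 => slot 3
316: h=10 => slot 10
253: h=15 => slot 15
675: h=12 => slot 12
29: h=12, h2=14, probe 12,9 => slot 9
361: h=4 => slot 4
492: h=16 => slot 16
191: h=4, h2=16, probe 4,3,2 => slot 2
940: h=5 => slot 5
522: h=12, h2=11, probe 12,6 => slot 6
597: h=2, h2=6, probe 2,8 => slot 8
Table: [—, —, 191, 377, 361, 940, 522, —, 597, 29, 316, —, 675, —, —, 253, 492]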